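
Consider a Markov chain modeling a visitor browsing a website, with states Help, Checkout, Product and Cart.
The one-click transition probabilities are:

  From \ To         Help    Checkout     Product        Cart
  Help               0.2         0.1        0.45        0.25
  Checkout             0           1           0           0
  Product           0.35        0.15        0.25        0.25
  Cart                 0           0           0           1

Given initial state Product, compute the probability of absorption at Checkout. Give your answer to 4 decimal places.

Let h(s) be the probability of absorption at Checkout starting from transient state s. Then h(Checkout) = 1 and h(Cart) = 0. By first-step analysis:
h(Help) = 0.2·h(Help) + 0.1·1 + 0.45·h(Product) + 0.25·0
h(Product) = 0.35·h(Help) + 0.15·1 + 0.25·h(Product) + 0.25·0
Solving: h(Help) = 0.3220, h(Product) = 0.3503.
Starting from Product, the probability is 0.3503.

0.3503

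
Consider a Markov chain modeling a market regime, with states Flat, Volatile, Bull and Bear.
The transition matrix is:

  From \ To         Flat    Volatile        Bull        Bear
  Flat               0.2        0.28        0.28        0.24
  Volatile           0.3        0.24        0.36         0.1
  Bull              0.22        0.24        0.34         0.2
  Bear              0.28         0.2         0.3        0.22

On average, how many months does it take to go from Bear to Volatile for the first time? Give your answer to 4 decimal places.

Let t(s) be the expected number of months to first reach Volatile from state s, with t(Volatile) = 0. Conditioning on the first month:
t(Flat) = 1 + 0.2·t(Flat) + 0.28·t(Bull) + 0.24·t(Bear)
t(Bull) = 1 + 0.22·t(Flat) + 0.34·t(Bull) + 0.2·t(Bear)
t(Bear) = 1 + 0.28·t(Flat) + 0.3·t(Bull) + 0.22·t(Bear)
Solving: t(Flat) = 3.9997, t(Bull) = 4.1564, t(Bear) = 4.3164.
Expected months from Bear to Volatile: 4.3164.

4.3164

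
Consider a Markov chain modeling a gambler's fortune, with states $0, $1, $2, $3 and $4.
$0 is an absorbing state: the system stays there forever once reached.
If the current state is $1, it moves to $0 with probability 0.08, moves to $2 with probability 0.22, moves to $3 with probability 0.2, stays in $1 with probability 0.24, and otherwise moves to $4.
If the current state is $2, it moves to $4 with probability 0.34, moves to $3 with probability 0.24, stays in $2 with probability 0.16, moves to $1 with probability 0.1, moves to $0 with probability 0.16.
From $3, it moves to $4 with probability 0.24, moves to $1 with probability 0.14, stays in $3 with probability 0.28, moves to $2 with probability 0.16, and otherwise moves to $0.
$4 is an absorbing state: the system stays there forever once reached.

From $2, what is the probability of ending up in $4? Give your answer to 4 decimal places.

0.6637

Let h(s) be the probability of absorption at $4 starting from transient state s. Then h($4) = 1 and h($0) = 0. By first-step analysis:
h($1) = 0.08·0 + 0.24·h($1) + 0.22·h($2) + 0.2·h($3) + 0.26·1
h($2) = 0.16·0 + 0.1·h($1) + 0.16·h($2) + 0.24·h($3) + 0.34·1
h($3) = 0.18·0 + 0.14·h($1) + 0.16·h($2) + 0.28·h($3) + 0.24·1
Solving: h($1) = 0.6964, h($2) = 0.6637, h($3) = 0.6162.
Starting from $2, the probability is 0.6637.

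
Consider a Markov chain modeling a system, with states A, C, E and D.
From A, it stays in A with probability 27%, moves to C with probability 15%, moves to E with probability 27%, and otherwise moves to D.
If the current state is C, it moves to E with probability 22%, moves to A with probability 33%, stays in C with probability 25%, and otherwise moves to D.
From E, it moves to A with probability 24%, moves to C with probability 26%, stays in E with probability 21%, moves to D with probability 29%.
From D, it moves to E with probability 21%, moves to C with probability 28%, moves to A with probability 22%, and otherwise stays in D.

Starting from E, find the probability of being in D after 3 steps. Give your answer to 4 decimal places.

0.2740

Propagate the distribution vector 3 steps from E.
After 0 steps: (0.0000, 0.0000, 1.0000, 0.0000)
After 1 step: (0.2400, 0.2600, 0.2100, 0.2900)
After 2 steps: (0.2648, 0.2368, 0.2270, 0.2714)
After 3 steps: (0.2638, 0.2339, 0.2283, 0.2740)
P(in D after 3 steps) = 0.2740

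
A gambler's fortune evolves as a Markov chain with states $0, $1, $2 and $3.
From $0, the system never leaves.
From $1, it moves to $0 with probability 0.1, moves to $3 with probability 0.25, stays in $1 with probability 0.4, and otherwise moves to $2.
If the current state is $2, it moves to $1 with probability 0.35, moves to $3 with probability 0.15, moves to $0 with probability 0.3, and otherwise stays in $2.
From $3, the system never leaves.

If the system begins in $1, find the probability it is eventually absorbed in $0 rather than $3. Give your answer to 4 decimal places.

0.3949

Let h(s) be the probability of absorption at $0 starting from transient state s. Then h($0) = 1 and h($3) = 0. By first-step analysis:
h($1) = 0.1·1 + 0.4·h($1) + 0.25·h($2) + 0.25·0
h($2) = 0.3·1 + 0.35·h($1) + 0.2·h($2) + 0.15·0
Solving: h($1) = 0.3949, h($2) = 0.5478.
Starting from $1, the probability is 0.3949.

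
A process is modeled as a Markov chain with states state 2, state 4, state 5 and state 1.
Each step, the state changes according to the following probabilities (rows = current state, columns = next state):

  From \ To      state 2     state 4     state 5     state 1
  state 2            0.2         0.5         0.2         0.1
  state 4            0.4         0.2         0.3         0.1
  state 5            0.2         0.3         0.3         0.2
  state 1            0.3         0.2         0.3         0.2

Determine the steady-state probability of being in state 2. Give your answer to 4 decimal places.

Let the stationary distribution be π with π = πP and π_1 + π_2 + π_3 + π_4 = 1.
π_1 = 0.2·π_1 + 0.4·π_2 + 0.2·π_3 + 0.3·π_4
π_2 = 0.5·π_1 + 0.2·π_2 + 0.3·π_3 + 0.2·π_4
π_3 = 0.2·π_1 + 0.3·π_2 + 0.3·π_3 + 0.3·π_4
Solving with the normalization constraint gives π = (0.2762, 0.3101, 0.2724, 0.1414).
So the stationary probability of state 2 is 0.2762.

0.2762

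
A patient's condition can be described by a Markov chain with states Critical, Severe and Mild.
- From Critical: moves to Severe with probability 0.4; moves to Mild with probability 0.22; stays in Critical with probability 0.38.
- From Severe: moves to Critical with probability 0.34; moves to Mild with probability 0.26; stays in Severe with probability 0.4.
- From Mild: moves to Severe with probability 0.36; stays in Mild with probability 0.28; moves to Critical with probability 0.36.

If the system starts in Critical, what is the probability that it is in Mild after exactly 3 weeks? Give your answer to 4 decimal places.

Propagate the distribution vector 3 weeks from Critical.
After 0 weeks: (1.0000, 0.0000, 0.0000)
After 1 week: (0.3800, 0.4000, 0.2200)
After 2 weeks: (0.3596, 0.3912, 0.2492)
After 3 weeks: (0.3594, 0.3900, 0.2506)
P(in Mild after 3 weeks) = 0.2506

0.2506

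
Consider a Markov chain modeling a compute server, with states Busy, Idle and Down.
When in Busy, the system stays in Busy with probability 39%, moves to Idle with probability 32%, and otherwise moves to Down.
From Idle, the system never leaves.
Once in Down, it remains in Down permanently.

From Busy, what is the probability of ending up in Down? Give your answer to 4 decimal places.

0.4754

Let h(s) be the probability of absorption at Down starting from transient state s. Then h(Down) = 1 and h(Idle) = 0. By first-step analysis:
h(Busy) = 0.39·h(Busy) + 0.32·0 + 0.29·1
Solving: h(Busy) = 0.4754.
Starting from Busy, the probability is 0.4754.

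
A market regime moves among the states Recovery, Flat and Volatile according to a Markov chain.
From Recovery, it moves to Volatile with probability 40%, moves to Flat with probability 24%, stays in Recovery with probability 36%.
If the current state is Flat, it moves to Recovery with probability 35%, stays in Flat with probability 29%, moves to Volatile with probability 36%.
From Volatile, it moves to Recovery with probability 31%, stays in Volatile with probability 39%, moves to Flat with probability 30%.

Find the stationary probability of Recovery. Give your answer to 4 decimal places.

0.3380

Let the stationary distribution be π with π = πP and π_1 + π_2 + π_3 = 1.
π_1 = 0.36·π_1 + 0.35·π_2 + 0.31·π_3
π_2 = 0.24·π_1 + 0.29·π_2 + 0.3·π_3
Solving with the normalization constraint gives π = (0.3380, 0.2770, 0.3851).
So the stationary probability of Recovery is 0.3380.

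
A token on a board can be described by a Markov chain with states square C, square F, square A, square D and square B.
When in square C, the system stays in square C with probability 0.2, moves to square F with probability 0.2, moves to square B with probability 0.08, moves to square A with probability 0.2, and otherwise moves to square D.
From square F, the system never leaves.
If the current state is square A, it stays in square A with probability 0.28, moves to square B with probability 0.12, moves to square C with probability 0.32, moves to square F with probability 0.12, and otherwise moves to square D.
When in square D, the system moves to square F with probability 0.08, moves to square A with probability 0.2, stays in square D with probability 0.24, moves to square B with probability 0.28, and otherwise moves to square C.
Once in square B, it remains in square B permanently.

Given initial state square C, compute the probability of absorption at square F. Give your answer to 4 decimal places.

0.5161

Let h(s) be the probability of absorption at square F starting from transient state s. Then h(square F) = 1 and h(square B) = 0. By first-step analysis:
h(square C) = 0.2·h(square C) + 0.2·1 + 0.2·h(square A) + 0.32·h(square D) + 0.08·0
h(square A) = 0.32·h(square C) + 0.12·1 + 0.28·h(square A) + 0.16·h(square D) + 0.12·0
h(square D) = 0.2·h(square C) + 0.08·1 + 0.2·h(square A) + 0.24·h(square D) + 0.28·0
Solving: h(square C) = 0.5161, h(square A) = 0.4775, h(square D) = 0.3667.
Starting from square C, the probability is 0.5161.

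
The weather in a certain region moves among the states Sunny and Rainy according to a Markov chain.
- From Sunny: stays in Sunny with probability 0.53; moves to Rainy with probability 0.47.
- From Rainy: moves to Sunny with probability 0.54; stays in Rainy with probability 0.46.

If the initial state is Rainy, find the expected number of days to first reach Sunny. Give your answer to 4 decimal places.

Let t(s) be the expected number of days to first reach Sunny from state s, with t(Sunny) = 0. Conditioning on the first day:
t(Rainy) = 1 + 0.46·t(Rainy)
Solving: t(Rainy) = 1.8519.
Expected days from Rainy to Sunny: 1.8519.

1.8519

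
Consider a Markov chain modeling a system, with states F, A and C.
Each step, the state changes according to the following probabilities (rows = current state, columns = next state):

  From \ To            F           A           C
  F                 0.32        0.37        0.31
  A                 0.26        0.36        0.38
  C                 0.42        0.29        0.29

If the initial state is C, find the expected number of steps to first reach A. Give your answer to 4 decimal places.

Let t(s) be the expected number of steps to first reach A from state s, with t(A) = 0. Conditioning on the first step:
t(F) = 1 + 0.32·t(F) + 0.31·t(C)
t(C) = 1 + 0.42·t(F) + 0.29·t(C)
Solving: t(F) = 2.8928, t(C) = 3.1197.
Expected steps from C to A: 3.1197.

3.1197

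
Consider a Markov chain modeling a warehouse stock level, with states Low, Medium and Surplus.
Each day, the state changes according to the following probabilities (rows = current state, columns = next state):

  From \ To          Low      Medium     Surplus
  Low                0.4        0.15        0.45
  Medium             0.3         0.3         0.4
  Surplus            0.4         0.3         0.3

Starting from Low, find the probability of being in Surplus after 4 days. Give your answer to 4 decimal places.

0.3806

Propagate the distribution vector 4 days from Low.
After 0 days: (1.0000, 0.0000, 0.0000)
After 1 day: (0.4000, 0.1500, 0.4500)
After 2 days: (0.3850, 0.2400, 0.3750)
After 3 days: (0.3760, 0.2423, 0.3818)
After 4 days: (0.3758, 0.2436, 0.3806)
P(in Surplus after 4 days) = 0.3806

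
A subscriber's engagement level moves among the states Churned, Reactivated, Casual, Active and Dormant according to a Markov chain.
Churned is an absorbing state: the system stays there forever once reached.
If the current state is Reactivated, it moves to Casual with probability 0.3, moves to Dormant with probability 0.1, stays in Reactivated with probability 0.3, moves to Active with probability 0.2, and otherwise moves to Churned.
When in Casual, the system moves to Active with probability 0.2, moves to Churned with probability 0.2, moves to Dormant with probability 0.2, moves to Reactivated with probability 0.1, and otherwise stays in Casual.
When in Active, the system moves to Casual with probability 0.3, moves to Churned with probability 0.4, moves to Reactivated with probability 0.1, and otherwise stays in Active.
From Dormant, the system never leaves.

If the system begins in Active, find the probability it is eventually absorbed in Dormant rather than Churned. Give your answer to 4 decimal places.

0.1933

Let h(s) be the probability of absorption at Dormant starting from transient state s. Then h(Dormant) = 1 and h(Churned) = 0. By first-step analysis:
h(Reactivated) = 0.1·0 + 0.3·h(Reactivated) + 0.3·h(Casual) + 0.2·h(Active) + 0.1·1
h(Casual) = 0.2·0 + 0.1·h(Reactivated) + 0.3·h(Casual) + 0.2·h(Active) + 0.2·1
h(Active) = 0.4·0 + 0.1·h(Reactivated) + 0.3·h(Casual) + 0.2·h(Active)
Solving: h(Reactivated) = 0.3667, h(Casual) = 0.3933, h(Active) = 0.1933.
Starting from Active, the probability is 0.1933.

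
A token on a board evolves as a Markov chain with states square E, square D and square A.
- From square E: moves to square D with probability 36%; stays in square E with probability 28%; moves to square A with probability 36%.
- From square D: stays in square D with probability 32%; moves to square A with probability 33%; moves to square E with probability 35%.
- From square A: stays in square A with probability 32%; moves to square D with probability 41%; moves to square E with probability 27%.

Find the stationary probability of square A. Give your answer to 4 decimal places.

0.3357

Let the stationary distribution be π with π = πP and π_1 + π_2 + π_3 = 1.
π_1 = 0.28·π_1 + 0.35·π_2 + 0.27·π_3
π_2 = 0.36·π_1 + 0.32·π_2 + 0.41·π_3
Solving with the normalization constraint gives π = (0.3020, 0.3623, 0.3357).
So the stationary probability of square A is 0.3357.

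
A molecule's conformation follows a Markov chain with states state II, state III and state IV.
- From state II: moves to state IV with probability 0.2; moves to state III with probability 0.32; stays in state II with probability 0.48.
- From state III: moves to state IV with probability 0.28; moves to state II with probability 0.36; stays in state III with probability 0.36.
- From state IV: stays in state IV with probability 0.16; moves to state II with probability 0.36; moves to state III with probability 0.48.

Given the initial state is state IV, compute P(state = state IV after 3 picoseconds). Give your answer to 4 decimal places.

0.2199

Propagate the distribution vector 3 picoseconds from state IV.
After 0 picoseconds: (0.0000, 0.0000, 1.0000)
After 1 picosecond: (0.3600, 0.4800, 0.1600)
After 2 picoseconds: (0.4032, 0.3648, 0.2320)
After 3 picoseconds: (0.4084, 0.3717, 0.2199)
P(in state IV after 3 picoseconds) = 0.2199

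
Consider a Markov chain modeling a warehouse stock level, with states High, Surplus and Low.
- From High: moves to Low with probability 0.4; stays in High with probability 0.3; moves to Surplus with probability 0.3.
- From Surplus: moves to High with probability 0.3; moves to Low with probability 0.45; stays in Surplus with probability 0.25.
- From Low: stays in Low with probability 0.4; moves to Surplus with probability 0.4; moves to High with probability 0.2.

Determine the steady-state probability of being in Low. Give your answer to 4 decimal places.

0.4163

Let the stationary distribution be π with π = πP and π_1 + π_2 + π_3 = 1.
π_1 = 0.3·π_1 + 0.3·π_2 + 0.2·π_3
π_2 = 0.3·π_1 + 0.25·π_2 + 0.4·π_3
Solving with the normalization constraint gives π = (0.2584, 0.3254, 0.4163).
So the stationary probability of Low is 0.4163.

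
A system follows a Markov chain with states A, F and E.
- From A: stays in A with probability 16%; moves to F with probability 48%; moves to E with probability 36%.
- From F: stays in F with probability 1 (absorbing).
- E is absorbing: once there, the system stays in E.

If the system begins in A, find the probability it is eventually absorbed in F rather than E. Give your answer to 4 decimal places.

Let h(s) be the probability of absorption at F starting from transient state s. Then h(F) = 1 and h(E) = 0. By first-step analysis:
h(A) = 0.16·h(A) + 0.48·1 + 0.36·0
Solving: h(A) = 0.5714.
Starting from A, the probability is 0.5714.

0.5714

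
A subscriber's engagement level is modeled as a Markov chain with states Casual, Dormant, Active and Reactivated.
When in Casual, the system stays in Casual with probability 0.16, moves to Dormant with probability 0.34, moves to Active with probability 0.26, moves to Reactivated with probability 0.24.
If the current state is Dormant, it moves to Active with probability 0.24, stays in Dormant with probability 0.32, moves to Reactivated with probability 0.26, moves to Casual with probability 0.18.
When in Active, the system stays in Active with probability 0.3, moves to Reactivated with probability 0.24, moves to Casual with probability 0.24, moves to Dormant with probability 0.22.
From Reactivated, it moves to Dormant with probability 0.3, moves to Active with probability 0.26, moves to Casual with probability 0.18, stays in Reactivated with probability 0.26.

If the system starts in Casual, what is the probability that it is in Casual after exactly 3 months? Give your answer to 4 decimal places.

Propagate the distribution vector 3 months from Casual.
After 0 months: (1.0000, 0.0000, 0.0000, 0.0000)
After 1 month: (0.1600, 0.3400, 0.2600, 0.2400)
After 2 months: (0.1924, 0.2924, 0.2636, 0.2516)
After 3 months: (0.1920, 0.2925, 0.2647, 0.2509)
P(in Casual after 3 months) = 0.1920

0.1920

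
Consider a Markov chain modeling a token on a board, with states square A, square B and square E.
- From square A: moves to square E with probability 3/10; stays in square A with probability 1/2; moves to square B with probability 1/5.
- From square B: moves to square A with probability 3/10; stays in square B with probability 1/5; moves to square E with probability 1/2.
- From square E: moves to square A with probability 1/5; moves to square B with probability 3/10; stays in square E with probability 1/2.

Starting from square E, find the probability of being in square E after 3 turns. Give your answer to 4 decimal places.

Propagate the distribution vector 3 turns from square E.
After 0 turns: (0.0000, 0.0000, 1.0000)
After 1 turn: (0.2000, 0.3000, 0.5000)
After 2 turns: (0.2900, 0.2500, 0.4600)
After 3 turns: (0.3120, 0.2460, 0.4420)
P(in square E after 3 turns) = 0.4420

0.4420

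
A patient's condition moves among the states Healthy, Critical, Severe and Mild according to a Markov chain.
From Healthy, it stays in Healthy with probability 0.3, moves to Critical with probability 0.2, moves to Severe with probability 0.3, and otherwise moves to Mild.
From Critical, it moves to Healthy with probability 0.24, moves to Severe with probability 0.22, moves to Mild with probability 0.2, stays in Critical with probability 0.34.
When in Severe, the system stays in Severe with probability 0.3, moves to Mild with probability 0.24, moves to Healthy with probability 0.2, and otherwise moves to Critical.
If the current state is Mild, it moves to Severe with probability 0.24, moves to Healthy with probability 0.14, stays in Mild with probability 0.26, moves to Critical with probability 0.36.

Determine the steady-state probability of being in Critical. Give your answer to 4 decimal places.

0.2926

Let the stationary distribution be π with π = πP and π_1 + π_2 + π_3 + π_4 = 1.
π_1 = 0.3·π_1 + 0.24·π_2 + 0.2·π_3 + 0.14·π_4
π_2 = 0.2·π_1 + 0.34·π_2 + 0.26·π_3 + 0.36·π_4
π_3 = 0.3·π_1 + 0.22·π_2 + 0.3·π_3 + 0.24·π_4
Solving with the normalization constraint gives π = (0.2203, 0.2926, 0.2632, 0.2240).
So the stationary probability of Critical is 0.2926.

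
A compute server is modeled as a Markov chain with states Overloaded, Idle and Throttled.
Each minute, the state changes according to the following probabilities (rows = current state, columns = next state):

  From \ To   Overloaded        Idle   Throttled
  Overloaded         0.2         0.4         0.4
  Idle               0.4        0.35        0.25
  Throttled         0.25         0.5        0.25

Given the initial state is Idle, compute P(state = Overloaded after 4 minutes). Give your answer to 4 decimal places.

Propagate the distribution vector 4 minutes from Idle.
After 0 minutes: (0.0000, 1.0000, 0.0000)
After 1 minute: (0.4000, 0.3500, 0.2500)
After 2 minutes: (0.2825, 0.4075, 0.3100)
After 3 minutes: (0.2970, 0.4106, 0.2924)
After 4 minutes: (0.2967, 0.4087, 0.2946)
P(in Overloaded after 4 minutes) = 0.2967

0.2967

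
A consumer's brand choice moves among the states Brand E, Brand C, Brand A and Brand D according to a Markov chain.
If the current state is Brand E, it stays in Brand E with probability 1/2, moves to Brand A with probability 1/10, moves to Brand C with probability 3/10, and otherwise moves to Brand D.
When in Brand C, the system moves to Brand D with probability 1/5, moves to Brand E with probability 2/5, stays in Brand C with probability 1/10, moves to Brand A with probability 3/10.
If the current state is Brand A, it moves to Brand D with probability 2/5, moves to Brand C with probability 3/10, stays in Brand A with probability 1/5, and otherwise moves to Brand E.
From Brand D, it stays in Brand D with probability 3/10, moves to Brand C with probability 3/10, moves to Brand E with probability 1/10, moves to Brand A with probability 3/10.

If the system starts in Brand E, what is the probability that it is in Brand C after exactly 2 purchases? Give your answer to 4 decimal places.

0.2400

Propagate the distribution vector 2 purchases from Brand E.
After 0 purchases: (1.0000, 0.0000, 0.0000, 0.0000)
After 1 purchase: (0.5000, 0.3000, 0.1000, 0.1000)
After 2 purchases: (0.3900, 0.2400, 0.1900, 0.1800)
P(in Brand C after 2 purchases) = 0.2400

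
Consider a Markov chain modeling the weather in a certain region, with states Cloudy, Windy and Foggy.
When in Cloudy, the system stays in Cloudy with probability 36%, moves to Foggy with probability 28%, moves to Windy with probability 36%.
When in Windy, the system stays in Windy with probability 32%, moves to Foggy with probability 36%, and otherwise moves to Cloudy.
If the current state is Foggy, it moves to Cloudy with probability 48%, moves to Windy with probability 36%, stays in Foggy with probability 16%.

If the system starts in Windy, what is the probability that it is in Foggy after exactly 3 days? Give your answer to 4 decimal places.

Propagate the distribution vector 3 days from Windy.
After 0 days: (0.0000, 1.0000, 0.0000)
After 1 day: (0.3200, 0.3200, 0.3600)
After 2 days: (0.3904, 0.3472, 0.2624)
After 3 days: (0.3776, 0.3461, 0.2763)
P(in Foggy after 3 days) = 0.2763

0.2763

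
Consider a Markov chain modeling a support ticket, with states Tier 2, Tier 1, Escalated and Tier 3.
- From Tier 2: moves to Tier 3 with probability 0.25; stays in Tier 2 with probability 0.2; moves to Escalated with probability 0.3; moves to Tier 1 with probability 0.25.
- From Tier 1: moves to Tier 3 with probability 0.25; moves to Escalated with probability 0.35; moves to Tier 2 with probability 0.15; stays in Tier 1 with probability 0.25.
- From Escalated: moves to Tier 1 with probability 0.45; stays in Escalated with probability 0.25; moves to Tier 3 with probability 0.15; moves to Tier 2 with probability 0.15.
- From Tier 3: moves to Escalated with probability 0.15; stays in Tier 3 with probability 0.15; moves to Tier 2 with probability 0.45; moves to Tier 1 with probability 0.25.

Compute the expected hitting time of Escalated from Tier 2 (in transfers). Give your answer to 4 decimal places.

3.5918

Let t(s) be the expected number of transfers to first reach Escalated from state s, with t(Escalated) = 0. Conditioning on the first transfer:
t(Tier 2) = 1 + 0.2·t(Tier 2) + 0.25·t(Tier 1) + 0.25·t(Tier 3)
t(Tier 1) = 1 + 0.15·t(Tier 2) + 0.25·t(Tier 1) + 0.25·t(Tier 3)
t(Tier 3) = 1 + 0.45·t(Tier 2) + 0.25·t(Tier 1) + 0.15·t(Tier 3)
Solving: t(Tier 2) = 3.5918, t(Tier 1) = 3.4122, t(Tier 3) = 4.0816.
Expected transfers from Tier 2 to Escalated: 3.5918.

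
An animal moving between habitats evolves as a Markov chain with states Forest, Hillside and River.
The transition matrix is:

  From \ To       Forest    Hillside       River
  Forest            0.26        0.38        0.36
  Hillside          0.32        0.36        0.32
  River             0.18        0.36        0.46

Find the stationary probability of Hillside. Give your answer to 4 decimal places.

0.3650

Let the stationary distribution be π with π = πP and π_1 + π_2 + π_3 = 1.
π_1 = 0.26·π_1 + 0.32·π_2 + 0.18·π_3
π_2 = 0.38·π_1 + 0.36·π_2 + 0.36·π_3
Solving with the normalization constraint gives π = (0.2512, 0.3650, 0.3838).
So the stationary probability of Hillside is 0.3650.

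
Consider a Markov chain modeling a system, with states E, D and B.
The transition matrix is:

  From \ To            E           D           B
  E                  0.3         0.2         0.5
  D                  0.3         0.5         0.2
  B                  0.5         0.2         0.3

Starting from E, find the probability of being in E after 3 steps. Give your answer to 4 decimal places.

0.3680

Propagate the distribution vector 3 steps from E.
After 0 steps: (1.0000, 0.0000, 0.0000)
After 1 step: (0.3000, 0.2000, 0.5000)
After 2 steps: (0.4000, 0.2600, 0.3400)
After 3 steps: (0.3680, 0.2780, 0.3540)
P(in E after 3 steps) = 0.3680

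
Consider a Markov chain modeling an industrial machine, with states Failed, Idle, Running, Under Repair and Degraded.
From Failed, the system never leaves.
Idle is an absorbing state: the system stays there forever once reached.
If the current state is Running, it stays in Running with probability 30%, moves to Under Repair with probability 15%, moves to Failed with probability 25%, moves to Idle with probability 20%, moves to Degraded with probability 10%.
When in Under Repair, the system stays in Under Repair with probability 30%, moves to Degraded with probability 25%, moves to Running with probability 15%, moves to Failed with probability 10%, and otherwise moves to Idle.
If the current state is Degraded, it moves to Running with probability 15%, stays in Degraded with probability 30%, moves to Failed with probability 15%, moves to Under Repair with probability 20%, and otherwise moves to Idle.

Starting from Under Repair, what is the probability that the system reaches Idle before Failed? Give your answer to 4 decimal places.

Let h(s) be the probability of absorption at Idle starting from transient state s. Then h(Idle) = 1 and h(Failed) = 0. By first-step analysis:
h(Running) = 0.25·0 + 0.2·1 + 0.3·h(Running) + 0.15·h(Under Repair) + 0.1·h(Degraded)
h(Under Repair) = 0.1·0 + 0.2·1 + 0.15·h(Running) + 0.3·h(Under Repair) + 0.25·h(Degraded)
h(Degraded) = 0.15·0 + 0.2·1 + 0.15·h(Running) + 0.2·h(Under Repair) + 0.3·h(Degraded)
Solving: h(Running) = 0.4924, h(Under Repair) = 0.5913, h(Degraded) = 0.5602.
Starting from Under Repair, the probability is 0.5913.

0.5913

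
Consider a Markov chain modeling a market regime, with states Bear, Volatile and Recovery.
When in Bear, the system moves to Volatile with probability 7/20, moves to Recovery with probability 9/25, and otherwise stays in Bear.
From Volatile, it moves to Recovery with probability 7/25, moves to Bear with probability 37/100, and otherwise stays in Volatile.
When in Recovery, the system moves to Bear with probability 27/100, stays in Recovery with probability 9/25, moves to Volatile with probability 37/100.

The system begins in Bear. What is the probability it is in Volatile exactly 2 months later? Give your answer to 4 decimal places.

Sum over the intermediate state after 1 month:
P = P(Bear→Bear)·P(Bear→Volatile) + P(Bear→Volatile)·P(Volatile→Volatile) + P(Bear→Recovery)·P(Recovery→Volatile)
  = 0.29×0.35 + 0.35×0.35 + 0.36×0.37
  = 0.1015 + 0.1225 + 0.1332 = 0.3572

0.3572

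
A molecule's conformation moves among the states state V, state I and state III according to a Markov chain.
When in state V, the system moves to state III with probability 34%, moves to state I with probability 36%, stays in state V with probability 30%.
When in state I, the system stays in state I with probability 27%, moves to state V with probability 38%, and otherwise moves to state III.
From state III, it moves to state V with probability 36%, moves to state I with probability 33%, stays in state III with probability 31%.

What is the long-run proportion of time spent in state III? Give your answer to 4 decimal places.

0.3332

Let the stationary distribution be π with π = πP and π_1 + π_2 + π_3 = 1.
π_1 = 0.3·π_1 + 0.38·π_2 + 0.36·π_3
π_2 = 0.36·π_1 + 0.27·π_2 + 0.33·π_3
Solving with the normalization constraint gives π = (0.3457, 0.3211, 0.3332).
So the stationary probability of state III is 0.3332.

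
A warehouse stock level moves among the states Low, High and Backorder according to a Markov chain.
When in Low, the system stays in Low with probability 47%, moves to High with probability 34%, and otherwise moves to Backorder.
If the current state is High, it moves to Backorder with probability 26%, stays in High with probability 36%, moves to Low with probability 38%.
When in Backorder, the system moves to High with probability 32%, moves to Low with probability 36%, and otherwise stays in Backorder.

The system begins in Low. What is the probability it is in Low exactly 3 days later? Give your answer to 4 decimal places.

Propagate the distribution vector 3 days from Low.
After 0 days: (1.0000, 0.0000, 0.0000)
After 1 day: (0.4700, 0.3400, 0.1900)
After 2 days: (0.4185, 0.3430, 0.2385)
After 3 days: (0.4129, 0.3421, 0.2450)
P(in Low after 3 days) = 0.4129

0.4129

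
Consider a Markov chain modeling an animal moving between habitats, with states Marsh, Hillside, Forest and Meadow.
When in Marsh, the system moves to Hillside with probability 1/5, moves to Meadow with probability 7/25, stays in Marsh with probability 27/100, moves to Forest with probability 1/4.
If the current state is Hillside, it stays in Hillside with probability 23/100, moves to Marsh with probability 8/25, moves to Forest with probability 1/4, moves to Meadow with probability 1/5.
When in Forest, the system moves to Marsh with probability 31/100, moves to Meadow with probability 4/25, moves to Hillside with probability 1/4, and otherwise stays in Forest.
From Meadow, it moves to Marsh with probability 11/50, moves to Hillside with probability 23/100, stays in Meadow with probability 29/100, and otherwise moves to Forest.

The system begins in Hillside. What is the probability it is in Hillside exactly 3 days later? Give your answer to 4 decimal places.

Propagate the distribution vector 3 days from Hillside.
After 0 days: (0.0000, 1.0000, 0.0000, 0.0000)
After 1 day: (0.3200, 0.2300, 0.2500, 0.2000)
After 2 days: (0.2815, 0.2254, 0.2595, 0.2336)
After 3 days: (0.2800, 0.2267, 0.2601, 0.2332)
P(in Hillside after 3 days) = 0.2267

0.2267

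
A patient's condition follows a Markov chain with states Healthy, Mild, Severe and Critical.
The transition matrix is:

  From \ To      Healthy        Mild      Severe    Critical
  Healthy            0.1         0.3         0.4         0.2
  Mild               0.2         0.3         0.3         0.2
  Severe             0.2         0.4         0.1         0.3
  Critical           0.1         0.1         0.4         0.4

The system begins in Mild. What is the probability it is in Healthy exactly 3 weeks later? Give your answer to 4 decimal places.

0.1570

Propagate the distribution vector 3 weeks from Mild.
After 0 weeks: (0.0000, 1.0000, 0.0000, 0.0000)
After 1 week: (0.2000, 0.3000, 0.3000, 0.2000)
After 2 weeks: (0.1600, 0.2900, 0.2800, 0.2700)
After 3 weeks: (0.1570, 0.2740, 0.2870, 0.2820)
P(in Healthy after 3 weeks) = 0.1570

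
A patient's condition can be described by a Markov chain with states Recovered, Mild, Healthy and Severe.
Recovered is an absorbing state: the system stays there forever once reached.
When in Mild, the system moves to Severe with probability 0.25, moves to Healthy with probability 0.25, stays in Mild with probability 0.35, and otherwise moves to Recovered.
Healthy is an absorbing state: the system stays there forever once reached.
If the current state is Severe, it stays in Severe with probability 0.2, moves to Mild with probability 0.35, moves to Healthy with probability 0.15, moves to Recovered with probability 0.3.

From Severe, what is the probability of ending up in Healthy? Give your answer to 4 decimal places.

Let h(s) be the probability of absorption at Healthy starting from transient state s. Then h(Healthy) = 1 and h(Recovered) = 0. By first-step analysis:
h(Mild) = 0.15·0 + 0.35·h(Mild) + 0.25·1 + 0.25·h(Severe)
h(Severe) = 0.3·0 + 0.35·h(Mild) + 0.15·1 + 0.2·h(Severe)
Solving: h(Mild) = 0.5491, h(Severe) = 0.4277.
Starting from Severe, the probability is 0.4277.

0.4277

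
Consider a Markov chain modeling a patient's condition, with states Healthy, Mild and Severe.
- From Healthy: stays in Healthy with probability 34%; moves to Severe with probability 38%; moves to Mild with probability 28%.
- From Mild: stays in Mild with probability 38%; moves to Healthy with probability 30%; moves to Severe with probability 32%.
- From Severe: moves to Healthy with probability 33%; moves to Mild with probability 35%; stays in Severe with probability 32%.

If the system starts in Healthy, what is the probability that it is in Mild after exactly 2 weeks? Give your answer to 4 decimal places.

Sum over the intermediate state after 1 week:
P = P(Healthy→Healthy)·P(Healthy→Mild) + P(Healthy→Mild)·P(Mild→Mild) + P(Healthy→Severe)·P(Severe→Mild)
  = 0.34×0.28 + 0.28×0.38 + 0.38×0.35
  = 0.0952 + 0.1064 + 0.1330 = 0.3346

0.3346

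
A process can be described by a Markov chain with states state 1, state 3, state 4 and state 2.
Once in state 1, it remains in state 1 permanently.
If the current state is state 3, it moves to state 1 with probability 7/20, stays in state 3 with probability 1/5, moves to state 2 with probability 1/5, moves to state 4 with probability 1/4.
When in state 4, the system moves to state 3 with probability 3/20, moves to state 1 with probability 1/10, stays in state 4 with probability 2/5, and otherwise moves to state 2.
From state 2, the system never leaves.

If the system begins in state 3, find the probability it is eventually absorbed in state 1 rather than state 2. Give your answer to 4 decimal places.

0.5311

Let h(s) be the probability of absorption at state 1 starting from transient state s. Then h(state 1) = 1 and h(state 2) = 0. By first-step analysis:
h(state 3) = 0.35·1 + 0.2·h(state 3) + 0.25·h(state 4) + 0.2·0
h(state 4) = 0.1·1 + 0.15·h(state 3) + 0.4·h(state 4) + 0.35·0
Solving: h(state 3) = 0.5311, h(state 4) = 0.2994.
Starting from state 3, the probability is 0.5311.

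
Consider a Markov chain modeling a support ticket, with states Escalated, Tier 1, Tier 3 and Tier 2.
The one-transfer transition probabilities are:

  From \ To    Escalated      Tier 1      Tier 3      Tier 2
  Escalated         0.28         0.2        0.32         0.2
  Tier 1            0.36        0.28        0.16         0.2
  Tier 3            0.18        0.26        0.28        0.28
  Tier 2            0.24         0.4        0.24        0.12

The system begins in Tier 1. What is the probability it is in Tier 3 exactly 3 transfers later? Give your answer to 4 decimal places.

Propagate the distribution vector 3 transfers from Tier 1.
After 0 transfers: (0.0000, 1.0000, 0.0000, 0.0000)
After 1 transfer: (0.3600, 0.2800, 0.1600, 0.2000)
After 2 transfers: (0.2784, 0.2720, 0.2528, 0.1968)
After 3 transfers: (0.2686, 0.2763, 0.2506, 0.2045)
P(in Tier 3 after 3 transfers) = 0.2506

0.2506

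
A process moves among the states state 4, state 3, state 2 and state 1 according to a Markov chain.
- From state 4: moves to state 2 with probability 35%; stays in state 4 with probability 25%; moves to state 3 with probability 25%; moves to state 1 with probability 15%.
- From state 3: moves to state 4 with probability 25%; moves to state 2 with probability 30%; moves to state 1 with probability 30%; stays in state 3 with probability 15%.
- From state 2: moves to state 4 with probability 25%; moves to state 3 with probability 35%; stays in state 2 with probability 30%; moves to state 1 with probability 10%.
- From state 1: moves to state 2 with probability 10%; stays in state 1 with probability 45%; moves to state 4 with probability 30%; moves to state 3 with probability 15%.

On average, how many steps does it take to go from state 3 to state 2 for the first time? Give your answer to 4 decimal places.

Let t(s) be the expected number of steps to first reach state 2 from state s, with t(state 2) = 0. Conditioning on the first step:
t(state 4) = 1 + 0.25·t(state 4) + 0.25·t(state 3) + 0.15·t(state 1)
t(state 3) = 1 + 0.25·t(state 4) + 0.15·t(state 3) + 0.3·t(state 1)
t(state 1) = 1 + 0.3·t(state 4) + 0.15·t(state 3) + 0.45·t(state 1)
Solving: t(state 4) = 3.6322, t(state 3) = 3.9676, t(state 1) = 4.8814.
Expected steps from state 3 to state 2: 3.9676.

3.9676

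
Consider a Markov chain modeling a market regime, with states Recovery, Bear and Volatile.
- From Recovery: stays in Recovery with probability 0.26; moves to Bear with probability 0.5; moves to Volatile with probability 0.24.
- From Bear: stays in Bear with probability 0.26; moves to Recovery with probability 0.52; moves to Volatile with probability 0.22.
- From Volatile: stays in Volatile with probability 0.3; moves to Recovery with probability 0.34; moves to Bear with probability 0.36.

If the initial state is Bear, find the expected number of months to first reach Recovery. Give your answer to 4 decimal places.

2.0966

Let t(s) be the expected number of months to first reach Recovery from state s, with t(Recovery) = 0. Conditioning on the first month:
t(Bear) = 1 + 0.26·t(Bear) + 0.22·t(Volatile)
t(Volatile) = 1 + 0.36·t(Bear) + 0.3·t(Volatile)
Solving: t(Bear) = 2.0966, t(Volatile) = 2.5068.
Expected months from Bear to Recovery: 2.0966.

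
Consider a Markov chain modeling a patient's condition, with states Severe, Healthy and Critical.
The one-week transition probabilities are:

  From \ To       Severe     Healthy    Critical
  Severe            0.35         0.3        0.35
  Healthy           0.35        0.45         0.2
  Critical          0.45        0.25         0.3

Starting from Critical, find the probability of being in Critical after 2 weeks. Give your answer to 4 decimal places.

0.2975

Sum over the intermediate state after 1 week:
P = P(Critical→Severe)·P(Severe→Critical) + P(Critical→Healthy)·P(Healthy→Critical) + P(Critical→Critical)·P(Critical→Critical)
  = 0.45×0.35 + 0.25×0.2 + 0.3×0.3
  = 0.1575 + 0.0500 + 0.0900 = 0.2975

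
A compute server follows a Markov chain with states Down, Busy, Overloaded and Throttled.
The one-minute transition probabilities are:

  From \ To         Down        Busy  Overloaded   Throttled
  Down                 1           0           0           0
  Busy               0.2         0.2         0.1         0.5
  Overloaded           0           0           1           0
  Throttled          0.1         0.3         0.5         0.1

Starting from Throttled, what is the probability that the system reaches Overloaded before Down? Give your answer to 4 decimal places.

Let h(s) be the probability of absorption at Overloaded starting from transient state s. Then h(Overloaded) = 1 and h(Down) = 0. By first-step analysis:
h(Busy) = 0.2·0 + 0.2·h(Busy) + 0.1·1 + 0.5·h(Throttled)
h(Throttled) = 0.1·0 + 0.3·h(Busy) + 0.5·1 + 0.1·h(Throttled)
Solving: h(Busy) = 0.5965, h(Throttled) = 0.7544.
Starting from Throttled, the probability is 0.7544.

0.7544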